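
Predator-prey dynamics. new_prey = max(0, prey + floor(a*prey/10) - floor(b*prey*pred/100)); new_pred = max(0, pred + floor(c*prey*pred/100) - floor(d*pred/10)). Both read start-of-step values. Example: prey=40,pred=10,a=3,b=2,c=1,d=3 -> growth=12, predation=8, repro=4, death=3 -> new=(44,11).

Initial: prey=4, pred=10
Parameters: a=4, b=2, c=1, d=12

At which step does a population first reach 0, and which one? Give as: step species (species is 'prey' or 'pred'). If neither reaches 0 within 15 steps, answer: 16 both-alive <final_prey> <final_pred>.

Step 1: prey: 4+1-0=5; pred: 10+0-12=0
First extinction: pred at step 1

Answer: 1 pred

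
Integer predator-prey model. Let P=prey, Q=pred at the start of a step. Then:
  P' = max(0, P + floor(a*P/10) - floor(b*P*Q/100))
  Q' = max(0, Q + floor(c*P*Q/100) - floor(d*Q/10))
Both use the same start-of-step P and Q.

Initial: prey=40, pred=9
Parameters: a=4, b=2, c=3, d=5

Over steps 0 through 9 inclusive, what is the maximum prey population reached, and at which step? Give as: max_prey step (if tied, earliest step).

Answer: 54 2

Derivation:
Step 1: prey: 40+16-7=49; pred: 9+10-4=15
Step 2: prey: 49+19-14=54; pred: 15+22-7=30
Step 3: prey: 54+21-32=43; pred: 30+48-15=63
Step 4: prey: 43+17-54=6; pred: 63+81-31=113
Step 5: prey: 6+2-13=0; pred: 113+20-56=77
Step 6: prey: 0+0-0=0; pred: 77+0-38=39
Step 7: prey: 0+0-0=0; pred: 39+0-19=20
Step 8: prey: 0+0-0=0; pred: 20+0-10=10
Step 9: prey: 0+0-0=0; pred: 10+0-5=5
Max prey = 54 at step 2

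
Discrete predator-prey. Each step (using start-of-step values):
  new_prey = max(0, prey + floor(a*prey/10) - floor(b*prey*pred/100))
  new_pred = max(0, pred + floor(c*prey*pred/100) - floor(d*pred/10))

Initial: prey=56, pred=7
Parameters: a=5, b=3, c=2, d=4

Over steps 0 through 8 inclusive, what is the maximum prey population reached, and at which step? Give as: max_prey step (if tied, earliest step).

Step 1: prey: 56+28-11=73; pred: 7+7-2=12
Step 2: prey: 73+36-26=83; pred: 12+17-4=25
Step 3: prey: 83+41-62=62; pred: 25+41-10=56
Step 4: prey: 62+31-104=0; pred: 56+69-22=103
Step 5: prey: 0+0-0=0; pred: 103+0-41=62
Step 6: prey: 0+0-0=0; pred: 62+0-24=38
Step 7: prey: 0+0-0=0; pred: 38+0-15=23
Step 8: prey: 0+0-0=0; pred: 23+0-9=14
Max prey = 83 at step 2

Answer: 83 2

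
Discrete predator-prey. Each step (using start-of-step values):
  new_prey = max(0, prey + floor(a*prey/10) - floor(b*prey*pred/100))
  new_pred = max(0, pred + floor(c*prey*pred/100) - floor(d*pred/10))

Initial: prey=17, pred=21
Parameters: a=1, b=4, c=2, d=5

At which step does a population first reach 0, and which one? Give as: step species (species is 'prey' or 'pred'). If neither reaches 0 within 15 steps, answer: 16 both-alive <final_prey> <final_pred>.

Step 1: prey: 17+1-14=4; pred: 21+7-10=18
Step 2: prey: 4+0-2=2; pred: 18+1-9=10
Step 3: prey: 2+0-0=2; pred: 10+0-5=5
Step 4: prey: 2+0-0=2; pred: 5+0-2=3
Step 5: prey: 2+0-0=2; pred: 3+0-1=2
Step 6: prey: 2+0-0=2; pred: 2+0-1=1
Step 7: prey: 2+0-0=2; pred: 1+0-0=1
Steps 8-15: state stable at prey=2, pred=1 (no change)
No extinction within 15 steps

Answer: 16 both-alive 2 1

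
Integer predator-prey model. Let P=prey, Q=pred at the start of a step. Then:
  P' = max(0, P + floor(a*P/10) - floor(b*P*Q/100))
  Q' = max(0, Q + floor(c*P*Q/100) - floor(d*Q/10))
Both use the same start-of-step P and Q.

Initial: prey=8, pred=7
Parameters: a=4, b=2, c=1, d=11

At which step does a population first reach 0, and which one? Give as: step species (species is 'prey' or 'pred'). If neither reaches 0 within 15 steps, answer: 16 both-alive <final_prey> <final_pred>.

Step 1: prey: 8+3-1=10; pred: 7+0-7=0
First extinction: pred at step 1

Answer: 1 pred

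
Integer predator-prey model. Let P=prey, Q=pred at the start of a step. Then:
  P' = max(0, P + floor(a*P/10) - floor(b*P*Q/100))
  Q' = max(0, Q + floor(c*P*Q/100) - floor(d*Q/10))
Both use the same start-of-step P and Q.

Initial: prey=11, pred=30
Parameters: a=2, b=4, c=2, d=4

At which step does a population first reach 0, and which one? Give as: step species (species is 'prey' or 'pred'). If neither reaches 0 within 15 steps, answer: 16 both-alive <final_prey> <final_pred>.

Answer: 1 prey

Derivation:
Step 1: prey: 11+2-13=0; pred: 30+6-12=24
First extinction: prey at step 1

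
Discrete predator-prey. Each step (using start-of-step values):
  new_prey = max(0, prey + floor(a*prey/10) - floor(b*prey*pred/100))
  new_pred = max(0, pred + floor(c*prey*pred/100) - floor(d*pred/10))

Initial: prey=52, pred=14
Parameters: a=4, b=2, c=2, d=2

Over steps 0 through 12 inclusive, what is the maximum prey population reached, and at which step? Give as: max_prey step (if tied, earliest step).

Step 1: prey: 52+20-14=58; pred: 14+14-2=26
Step 2: prey: 58+23-30=51; pred: 26+30-5=51
Step 3: prey: 51+20-52=19; pred: 51+52-10=93
Step 4: prey: 19+7-35=0; pred: 93+35-18=110
Step 5: prey: 0+0-0=0; pred: 110+0-22=88
Step 6: prey: 0+0-0=0; pred: 88+0-17=71
Step 7: prey: 0+0-0=0; pred: 71+0-14=57
Step 8: prey: 0+0-0=0; pred: 57+0-11=46
Step 9: prey: 0+0-0=0; pred: 46+0-9=37
Step 10: prey: 0+0-0=0; pred: 37+0-7=30
Step 11: prey: 0+0-0=0; pred: 30+0-6=24
Step 12: prey: 0+0-0=0; pred: 24+0-4=20
Max prey = 58 at step 1

Answer: 58 1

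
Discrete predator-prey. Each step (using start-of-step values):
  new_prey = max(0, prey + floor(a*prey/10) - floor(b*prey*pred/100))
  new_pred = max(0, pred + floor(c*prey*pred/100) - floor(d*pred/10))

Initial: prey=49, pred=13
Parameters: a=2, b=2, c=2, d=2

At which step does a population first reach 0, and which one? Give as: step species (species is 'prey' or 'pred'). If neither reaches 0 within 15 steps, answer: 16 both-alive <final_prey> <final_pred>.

Answer: 4 prey

Derivation:
Step 1: prey: 49+9-12=46; pred: 13+12-2=23
Step 2: prey: 46+9-21=34; pred: 23+21-4=40
Step 3: prey: 34+6-27=13; pred: 40+27-8=59
Step 4: prey: 13+2-15=0; pred: 59+15-11=63
First extinction: prey at step 4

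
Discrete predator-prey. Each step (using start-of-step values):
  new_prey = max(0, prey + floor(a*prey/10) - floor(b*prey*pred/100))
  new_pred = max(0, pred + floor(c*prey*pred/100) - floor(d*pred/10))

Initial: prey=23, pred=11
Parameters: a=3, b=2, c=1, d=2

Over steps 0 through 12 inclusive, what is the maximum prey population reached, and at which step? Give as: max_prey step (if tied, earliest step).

Answer: 33 6

Derivation:
Step 1: prey: 23+6-5=24; pred: 11+2-2=11
Step 2: prey: 24+7-5=26; pred: 11+2-2=11
Step 3: prey: 26+7-5=28; pred: 11+2-2=11
Step 4: prey: 28+8-6=30; pred: 11+3-2=12
Step 5: prey: 30+9-7=32; pred: 12+3-2=13
Step 6: prey: 32+9-8=33; pred: 13+4-2=15
Step 7: prey: 33+9-9=33; pred: 15+4-3=16
Step 8: prey: 33+9-10=32; pred: 16+5-3=18
Step 9: prey: 32+9-11=30; pred: 18+5-3=20
Step 10: prey: 30+9-12=27; pred: 20+6-4=22
Step 11: prey: 27+8-11=24; pred: 22+5-4=23
Step 12: prey: 24+7-11=20; pred: 23+5-4=24
Max prey = 33 at step 6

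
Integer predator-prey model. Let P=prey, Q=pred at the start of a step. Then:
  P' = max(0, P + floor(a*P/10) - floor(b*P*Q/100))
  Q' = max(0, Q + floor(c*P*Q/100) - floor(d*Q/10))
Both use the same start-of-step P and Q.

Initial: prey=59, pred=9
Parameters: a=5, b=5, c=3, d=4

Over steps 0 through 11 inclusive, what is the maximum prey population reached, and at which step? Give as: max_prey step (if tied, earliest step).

Step 1: prey: 59+29-26=62; pred: 9+15-3=21
Step 2: prey: 62+31-65=28; pred: 21+39-8=52
Step 3: prey: 28+14-72=0; pred: 52+43-20=75
Step 4: prey: 0+0-0=0; pred: 75+0-30=45
Step 5: prey: 0+0-0=0; pred: 45+0-18=27
Step 6: prey: 0+0-0=0; pred: 27+0-10=17
Step 7: prey: 0+0-0=0; pred: 17+0-6=11
Step 8: prey: 0+0-0=0; pred: 11+0-4=7
Step 9: prey: 0+0-0=0; pred: 7+0-2=5
Step 10: prey: 0+0-0=0; pred: 5+0-2=3
Step 11: prey: 0+0-0=0; pred: 3+0-1=2
Max prey = 62 at step 1

Answer: 62 1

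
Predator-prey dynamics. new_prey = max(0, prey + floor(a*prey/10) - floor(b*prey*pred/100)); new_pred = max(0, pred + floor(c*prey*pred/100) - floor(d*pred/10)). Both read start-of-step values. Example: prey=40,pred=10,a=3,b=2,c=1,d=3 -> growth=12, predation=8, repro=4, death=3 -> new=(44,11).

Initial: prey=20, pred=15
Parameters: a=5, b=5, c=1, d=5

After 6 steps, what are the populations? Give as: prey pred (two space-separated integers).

Answer: 45 1

Derivation:
Step 1: prey: 20+10-15=15; pred: 15+3-7=11
Step 2: prey: 15+7-8=14; pred: 11+1-5=7
Step 3: prey: 14+7-4=17; pred: 7+0-3=4
Step 4: prey: 17+8-3=22; pred: 4+0-2=2
Step 5: prey: 22+11-2=31; pred: 2+0-1=1
Step 6: prey: 31+15-1=45; pred: 1+0-0=1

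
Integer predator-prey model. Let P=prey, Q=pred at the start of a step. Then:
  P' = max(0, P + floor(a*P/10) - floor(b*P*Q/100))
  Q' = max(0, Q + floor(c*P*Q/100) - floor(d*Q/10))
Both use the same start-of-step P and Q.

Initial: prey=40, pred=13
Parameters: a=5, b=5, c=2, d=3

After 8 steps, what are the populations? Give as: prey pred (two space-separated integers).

Step 1: prey: 40+20-26=34; pred: 13+10-3=20
Step 2: prey: 34+17-34=17; pred: 20+13-6=27
Step 3: prey: 17+8-22=3; pred: 27+9-8=28
Step 4: prey: 3+1-4=0; pred: 28+1-8=21
Step 5: prey: 0+0-0=0; pred: 21+0-6=15
Step 6: prey: 0+0-0=0; pred: 15+0-4=11
Step 7: prey: 0+0-0=0; pred: 11+0-3=8
Step 8: prey: 0+0-0=0; pred: 8+0-2=6

Answer: 0 6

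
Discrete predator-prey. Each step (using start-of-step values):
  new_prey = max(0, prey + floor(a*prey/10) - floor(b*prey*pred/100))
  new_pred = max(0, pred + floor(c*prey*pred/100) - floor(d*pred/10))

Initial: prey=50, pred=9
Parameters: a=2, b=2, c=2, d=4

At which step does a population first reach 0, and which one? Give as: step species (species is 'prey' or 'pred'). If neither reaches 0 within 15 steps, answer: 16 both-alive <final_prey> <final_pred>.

Answer: 16 both-alive 1 2

Derivation:
Step 1: prey: 50+10-9=51; pred: 9+9-3=15
Step 2: prey: 51+10-15=46; pred: 15+15-6=24
Step 3: prey: 46+9-22=33; pred: 24+22-9=37
Step 4: prey: 33+6-24=15; pred: 37+24-14=47
Step 5: prey: 15+3-14=4; pred: 47+14-18=43
Step 6: prey: 4+0-3=1; pred: 43+3-17=29
Step 7: prey: 1+0-0=1; pred: 29+0-11=18
Step 8: prey: 1+0-0=1; pred: 18+0-7=11
Step 9: prey: 1+0-0=1; pred: 11+0-4=7
Step 10: prey: 1+0-0=1; pred: 7+0-2=5
Step 11: prey: 1+0-0=1; pred: 5+0-2=3
Step 12: prey: 1+0-0=1; pred: 3+0-1=2
Step 13: prey: 1+0-0=1; pred: 2+0-0=2
Steps 14-15: state stable at prey=1, pred=2 (no change)
No extinction within 15 steps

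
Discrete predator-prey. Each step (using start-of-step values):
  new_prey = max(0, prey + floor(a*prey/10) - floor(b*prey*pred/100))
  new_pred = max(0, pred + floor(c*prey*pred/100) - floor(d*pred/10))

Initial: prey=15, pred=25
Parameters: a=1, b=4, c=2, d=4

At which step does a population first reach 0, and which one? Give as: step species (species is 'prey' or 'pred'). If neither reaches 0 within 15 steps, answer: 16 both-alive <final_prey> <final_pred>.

Answer: 16 both-alive 1 2

Derivation:
Step 1: prey: 15+1-15=1; pred: 25+7-10=22
Step 2: prey: 1+0-0=1; pred: 22+0-8=14
Step 3: prey: 1+0-0=1; pred: 14+0-5=9
Step 4: prey: 1+0-0=1; pred: 9+0-3=6
Step 5: prey: 1+0-0=1; pred: 6+0-2=4
Step 6: prey: 1+0-0=1; pred: 4+0-1=3
Step 7: prey: 1+0-0=1; pred: 3+0-1=2
Step 8: prey: 1+0-0=1; pred: 2+0-0=2
Steps 9-15: state stable at prey=1, pred=2 (no change)
No extinction within 15 steps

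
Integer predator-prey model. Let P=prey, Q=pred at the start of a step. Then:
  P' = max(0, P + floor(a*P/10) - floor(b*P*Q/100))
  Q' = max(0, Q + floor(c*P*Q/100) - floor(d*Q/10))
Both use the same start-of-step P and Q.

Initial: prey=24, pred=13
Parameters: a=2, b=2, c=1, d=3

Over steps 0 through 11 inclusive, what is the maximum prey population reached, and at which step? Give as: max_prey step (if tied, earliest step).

Step 1: prey: 24+4-6=22; pred: 13+3-3=13
Step 2: prey: 22+4-5=21; pred: 13+2-3=12
Step 3: prey: 21+4-5=20; pred: 12+2-3=11
Step 4: prey: 20+4-4=20; pred: 11+2-3=10
Step 5: prey: 20+4-4=20; pred: 10+2-3=9
Step 6: prey: 20+4-3=21; pred: 9+1-2=8
Step 7: prey: 21+4-3=22; pred: 8+1-2=7
Step 8: prey: 22+4-3=23; pred: 7+1-2=6
Step 9: prey: 23+4-2=25; pred: 6+1-1=6
Step 10: prey: 25+5-3=27; pred: 6+1-1=6
Step 11: prey: 27+5-3=29; pred: 6+1-1=6
Max prey = 29 at step 11

Answer: 29 11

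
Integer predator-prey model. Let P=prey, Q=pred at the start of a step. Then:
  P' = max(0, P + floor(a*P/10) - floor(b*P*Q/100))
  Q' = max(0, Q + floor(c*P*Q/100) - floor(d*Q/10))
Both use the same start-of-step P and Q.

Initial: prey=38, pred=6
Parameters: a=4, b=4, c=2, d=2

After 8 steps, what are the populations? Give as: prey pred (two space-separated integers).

Answer: 0 22

Derivation:
Step 1: prey: 38+15-9=44; pred: 6+4-1=9
Step 2: prey: 44+17-15=46; pred: 9+7-1=15
Step 3: prey: 46+18-27=37; pred: 15+13-3=25
Step 4: prey: 37+14-37=14; pred: 25+18-5=38
Step 5: prey: 14+5-21=0; pred: 38+10-7=41
Step 6: prey: 0+0-0=0; pred: 41+0-8=33
Step 7: prey: 0+0-0=0; pred: 33+0-6=27
Step 8: prey: 0+0-0=0; pred: 27+0-5=22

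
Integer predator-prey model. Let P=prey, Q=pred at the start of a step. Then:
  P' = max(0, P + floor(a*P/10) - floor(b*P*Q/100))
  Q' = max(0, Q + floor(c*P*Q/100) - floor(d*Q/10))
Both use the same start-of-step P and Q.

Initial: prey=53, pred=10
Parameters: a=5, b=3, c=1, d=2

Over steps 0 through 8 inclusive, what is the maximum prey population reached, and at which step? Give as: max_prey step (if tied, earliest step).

Step 1: prey: 53+26-15=64; pred: 10+5-2=13
Step 2: prey: 64+32-24=72; pred: 13+8-2=19
Step 3: prey: 72+36-41=67; pred: 19+13-3=29
Step 4: prey: 67+33-58=42; pred: 29+19-5=43
Step 5: prey: 42+21-54=9; pred: 43+18-8=53
Step 6: prey: 9+4-14=0; pred: 53+4-10=47
Step 7: prey: 0+0-0=0; pred: 47+0-9=38
Step 8: prey: 0+0-0=0; pred: 38+0-7=31
Max prey = 72 at step 2

Answer: 72 2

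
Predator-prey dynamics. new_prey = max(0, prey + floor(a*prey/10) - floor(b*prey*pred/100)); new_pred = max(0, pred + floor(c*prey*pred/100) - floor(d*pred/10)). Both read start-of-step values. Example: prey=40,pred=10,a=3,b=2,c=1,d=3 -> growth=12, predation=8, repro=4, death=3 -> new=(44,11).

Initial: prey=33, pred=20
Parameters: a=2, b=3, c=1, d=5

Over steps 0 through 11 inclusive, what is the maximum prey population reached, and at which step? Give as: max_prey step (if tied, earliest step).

Step 1: prey: 33+6-19=20; pred: 20+6-10=16
Step 2: prey: 20+4-9=15; pred: 16+3-8=11
Step 3: prey: 15+3-4=14; pred: 11+1-5=7
Step 4: prey: 14+2-2=14; pred: 7+0-3=4
Step 5: prey: 14+2-1=15; pred: 4+0-2=2
Step 6: prey: 15+3-0=18; pred: 2+0-1=1
Step 7: prey: 18+3-0=21; pred: 1+0-0=1
Step 8: prey: 21+4-0=25; pred: 1+0-0=1
Step 9: prey: 25+5-0=30; pred: 1+0-0=1
Step 10: prey: 30+6-0=36; pred: 1+0-0=1
Step 11: prey: 36+7-1=42; pred: 1+0-0=1
Max prey = 42 at step 11

Answer: 42 11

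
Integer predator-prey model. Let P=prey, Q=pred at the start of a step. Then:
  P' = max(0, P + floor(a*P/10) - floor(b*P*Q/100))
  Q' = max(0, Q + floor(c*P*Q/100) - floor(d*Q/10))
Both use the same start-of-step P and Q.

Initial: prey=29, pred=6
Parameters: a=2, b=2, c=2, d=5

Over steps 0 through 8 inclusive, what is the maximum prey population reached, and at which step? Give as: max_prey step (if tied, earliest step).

Answer: 39 5

Derivation:
Step 1: prey: 29+5-3=31; pred: 6+3-3=6
Step 2: prey: 31+6-3=34; pred: 6+3-3=6
Step 3: prey: 34+6-4=36; pred: 6+4-3=7
Step 4: prey: 36+7-5=38; pred: 7+5-3=9
Step 5: prey: 38+7-6=39; pred: 9+6-4=11
Step 6: prey: 39+7-8=38; pred: 11+8-5=14
Step 7: prey: 38+7-10=35; pred: 14+10-7=17
Step 8: prey: 35+7-11=31; pred: 17+11-8=20
Max prey = 39 at step 5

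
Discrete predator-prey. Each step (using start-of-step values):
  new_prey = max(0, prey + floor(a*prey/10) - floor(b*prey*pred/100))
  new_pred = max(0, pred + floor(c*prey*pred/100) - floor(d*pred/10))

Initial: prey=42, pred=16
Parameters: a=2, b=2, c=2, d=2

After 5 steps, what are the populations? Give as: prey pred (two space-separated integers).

Answer: 0 44

Derivation:
Step 1: prey: 42+8-13=37; pred: 16+13-3=26
Step 2: prey: 37+7-19=25; pred: 26+19-5=40
Step 3: prey: 25+5-20=10; pred: 40+20-8=52
Step 4: prey: 10+2-10=2; pred: 52+10-10=52
Step 5: prey: 2+0-2=0; pred: 52+2-10=44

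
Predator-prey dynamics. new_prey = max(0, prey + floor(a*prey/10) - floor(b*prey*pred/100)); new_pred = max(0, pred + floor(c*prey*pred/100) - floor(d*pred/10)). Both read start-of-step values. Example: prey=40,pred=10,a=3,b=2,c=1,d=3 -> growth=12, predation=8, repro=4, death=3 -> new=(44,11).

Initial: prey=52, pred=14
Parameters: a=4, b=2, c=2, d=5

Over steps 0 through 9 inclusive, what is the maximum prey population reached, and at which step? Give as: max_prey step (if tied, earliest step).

Step 1: prey: 52+20-14=58; pred: 14+14-7=21
Step 2: prey: 58+23-24=57; pred: 21+24-10=35
Step 3: prey: 57+22-39=40; pred: 35+39-17=57
Step 4: prey: 40+16-45=11; pred: 57+45-28=74
Step 5: prey: 11+4-16=0; pred: 74+16-37=53
Step 6: prey: 0+0-0=0; pred: 53+0-26=27
Step 7: prey: 0+0-0=0; pred: 27+0-13=14
Step 8: prey: 0+0-0=0; pred: 14+0-7=7
Step 9: prey: 0+0-0=0; pred: 7+0-3=4
Max prey = 58 at step 1

Answer: 58 1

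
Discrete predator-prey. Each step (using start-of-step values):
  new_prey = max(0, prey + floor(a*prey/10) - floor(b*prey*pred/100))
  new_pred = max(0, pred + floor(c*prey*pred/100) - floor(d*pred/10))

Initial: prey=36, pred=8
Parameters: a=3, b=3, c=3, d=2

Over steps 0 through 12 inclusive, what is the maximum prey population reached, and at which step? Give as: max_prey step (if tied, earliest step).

Answer: 38 1

Derivation:
Step 1: prey: 36+10-8=38; pred: 8+8-1=15
Step 2: prey: 38+11-17=32; pred: 15+17-3=29
Step 3: prey: 32+9-27=14; pred: 29+27-5=51
Step 4: prey: 14+4-21=0; pred: 51+21-10=62
Step 5: prey: 0+0-0=0; pred: 62+0-12=50
Step 6: prey: 0+0-0=0; pred: 50+0-10=40
Step 7: prey: 0+0-0=0; pred: 40+0-8=32
Step 8: prey: 0+0-0=0; pred: 32+0-6=26
Step 9: prey: 0+0-0=0; pred: 26+0-5=21
Step 10: prey: 0+0-0=0; pred: 21+0-4=17
Step 11: prey: 0+0-0=0; pred: 17+0-3=14
Step 12: prey: 0+0-0=0; pred: 14+0-2=12
Max prey = 38 at step 1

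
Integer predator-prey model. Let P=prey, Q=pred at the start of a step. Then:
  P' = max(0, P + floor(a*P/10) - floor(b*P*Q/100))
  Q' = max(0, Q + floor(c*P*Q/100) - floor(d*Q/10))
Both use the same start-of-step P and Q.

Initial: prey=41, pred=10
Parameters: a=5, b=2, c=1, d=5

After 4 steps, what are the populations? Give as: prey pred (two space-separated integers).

Step 1: prey: 41+20-8=53; pred: 10+4-5=9
Step 2: prey: 53+26-9=70; pred: 9+4-4=9
Step 3: prey: 70+35-12=93; pred: 9+6-4=11
Step 4: prey: 93+46-20=119; pred: 11+10-5=16

Answer: 119 16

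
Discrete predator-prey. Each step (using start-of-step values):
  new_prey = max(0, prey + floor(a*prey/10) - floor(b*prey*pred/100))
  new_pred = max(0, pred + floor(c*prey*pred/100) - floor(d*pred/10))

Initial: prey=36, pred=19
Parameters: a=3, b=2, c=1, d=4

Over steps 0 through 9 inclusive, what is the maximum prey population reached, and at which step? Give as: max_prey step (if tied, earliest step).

Answer: 47 9

Derivation:
Step 1: prey: 36+10-13=33; pred: 19+6-7=18
Step 2: prey: 33+9-11=31; pred: 18+5-7=16
Step 3: prey: 31+9-9=31; pred: 16+4-6=14
Step 4: prey: 31+9-8=32; pred: 14+4-5=13
Step 5: prey: 32+9-8=33; pred: 13+4-5=12
Step 6: prey: 33+9-7=35; pred: 12+3-4=11
Step 7: prey: 35+10-7=38; pred: 11+3-4=10
Step 8: prey: 38+11-7=42; pred: 10+3-4=9
Step 9: prey: 42+12-7=47; pred: 9+3-3=9
Max prey = 47 at step 9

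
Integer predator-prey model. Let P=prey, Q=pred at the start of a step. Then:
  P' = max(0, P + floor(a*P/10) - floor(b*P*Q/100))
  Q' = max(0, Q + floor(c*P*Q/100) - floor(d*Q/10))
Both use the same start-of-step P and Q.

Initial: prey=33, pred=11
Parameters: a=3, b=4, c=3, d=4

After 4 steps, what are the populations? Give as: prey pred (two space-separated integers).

Step 1: prey: 33+9-14=28; pred: 11+10-4=17
Step 2: prey: 28+8-19=17; pred: 17+14-6=25
Step 3: prey: 17+5-17=5; pred: 25+12-10=27
Step 4: prey: 5+1-5=1; pred: 27+4-10=21

Answer: 1 21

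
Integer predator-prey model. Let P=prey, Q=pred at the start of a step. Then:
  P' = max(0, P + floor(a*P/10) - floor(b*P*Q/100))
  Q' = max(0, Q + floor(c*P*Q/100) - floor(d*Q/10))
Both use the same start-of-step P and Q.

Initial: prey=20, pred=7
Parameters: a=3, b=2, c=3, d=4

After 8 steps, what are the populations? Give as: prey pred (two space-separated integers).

Step 1: prey: 20+6-2=24; pred: 7+4-2=9
Step 2: prey: 24+7-4=27; pred: 9+6-3=12
Step 3: prey: 27+8-6=29; pred: 12+9-4=17
Step 4: prey: 29+8-9=28; pred: 17+14-6=25
Step 5: prey: 28+8-14=22; pred: 25+21-10=36
Step 6: prey: 22+6-15=13; pred: 36+23-14=45
Step 7: prey: 13+3-11=5; pred: 45+17-18=44
Step 8: prey: 5+1-4=2; pred: 44+6-17=33

Answer: 2 33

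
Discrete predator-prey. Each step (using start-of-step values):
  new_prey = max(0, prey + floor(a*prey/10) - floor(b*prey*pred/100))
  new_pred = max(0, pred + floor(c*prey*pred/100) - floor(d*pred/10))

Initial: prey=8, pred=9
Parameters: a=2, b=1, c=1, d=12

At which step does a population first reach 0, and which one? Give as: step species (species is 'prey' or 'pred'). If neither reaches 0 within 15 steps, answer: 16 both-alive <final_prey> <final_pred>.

Step 1: prey: 8+1-0=9; pred: 9+0-10=0
First extinction: pred at step 1

Answer: 1 pred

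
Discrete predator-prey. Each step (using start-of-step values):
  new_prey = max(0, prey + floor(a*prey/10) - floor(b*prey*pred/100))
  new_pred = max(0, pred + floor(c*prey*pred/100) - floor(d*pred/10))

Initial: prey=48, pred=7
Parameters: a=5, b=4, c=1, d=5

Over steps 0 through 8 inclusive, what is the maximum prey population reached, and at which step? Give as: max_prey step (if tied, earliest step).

Answer: 99 5

Derivation:
Step 1: prey: 48+24-13=59; pred: 7+3-3=7
Step 2: prey: 59+29-16=72; pred: 7+4-3=8
Step 3: prey: 72+36-23=85; pred: 8+5-4=9
Step 4: prey: 85+42-30=97; pred: 9+7-4=12
Step 5: prey: 97+48-46=99; pred: 12+11-6=17
Step 6: prey: 99+49-67=81; pred: 17+16-8=25
Step 7: prey: 81+40-81=40; pred: 25+20-12=33
Step 8: prey: 40+20-52=8; pred: 33+13-16=30
Max prey = 99 at step 5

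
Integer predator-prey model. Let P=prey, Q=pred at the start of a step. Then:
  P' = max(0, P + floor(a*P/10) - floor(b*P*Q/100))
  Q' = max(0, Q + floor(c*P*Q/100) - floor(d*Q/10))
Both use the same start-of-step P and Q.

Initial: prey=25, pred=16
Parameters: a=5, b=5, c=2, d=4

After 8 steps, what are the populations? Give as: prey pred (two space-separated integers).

Step 1: prey: 25+12-20=17; pred: 16+8-6=18
Step 2: prey: 17+8-15=10; pred: 18+6-7=17
Step 3: prey: 10+5-8=7; pred: 17+3-6=14
Step 4: prey: 7+3-4=6; pred: 14+1-5=10
Step 5: prey: 6+3-3=6; pred: 10+1-4=7
Step 6: prey: 6+3-2=7; pred: 7+0-2=5
Step 7: prey: 7+3-1=9; pred: 5+0-2=3
Step 8: prey: 9+4-1=12; pred: 3+0-1=2

Answer: 12 2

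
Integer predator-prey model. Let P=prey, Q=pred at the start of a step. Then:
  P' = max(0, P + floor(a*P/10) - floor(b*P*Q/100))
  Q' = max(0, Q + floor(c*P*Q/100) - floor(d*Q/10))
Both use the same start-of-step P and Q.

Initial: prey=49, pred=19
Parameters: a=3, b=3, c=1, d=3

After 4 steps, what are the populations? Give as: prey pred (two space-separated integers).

Answer: 7 19

Derivation:
Step 1: prey: 49+14-27=36; pred: 19+9-5=23
Step 2: prey: 36+10-24=22; pred: 23+8-6=25
Step 3: prey: 22+6-16=12; pred: 25+5-7=23
Step 4: prey: 12+3-8=7; pred: 23+2-6=19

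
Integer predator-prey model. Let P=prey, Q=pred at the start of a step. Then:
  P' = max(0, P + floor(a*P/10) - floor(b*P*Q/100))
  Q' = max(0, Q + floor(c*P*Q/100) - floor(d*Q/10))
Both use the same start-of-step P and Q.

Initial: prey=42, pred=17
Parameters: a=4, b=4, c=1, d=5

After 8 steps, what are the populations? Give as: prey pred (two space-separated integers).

Answer: 58 3

Derivation:
Step 1: prey: 42+16-28=30; pred: 17+7-8=16
Step 2: prey: 30+12-19=23; pred: 16+4-8=12
Step 3: prey: 23+9-11=21; pred: 12+2-6=8
Step 4: prey: 21+8-6=23; pred: 8+1-4=5
Step 5: prey: 23+9-4=28; pred: 5+1-2=4
Step 6: prey: 28+11-4=35; pred: 4+1-2=3
Step 7: prey: 35+14-4=45; pred: 3+1-1=3
Step 8: prey: 45+18-5=58; pred: 3+1-1=3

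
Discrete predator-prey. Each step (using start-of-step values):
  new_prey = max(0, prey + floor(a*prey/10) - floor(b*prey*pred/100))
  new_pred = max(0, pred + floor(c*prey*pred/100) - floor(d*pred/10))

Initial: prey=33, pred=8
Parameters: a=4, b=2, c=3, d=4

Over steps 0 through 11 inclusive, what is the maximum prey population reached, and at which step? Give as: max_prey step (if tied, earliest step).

Answer: 48 2

Derivation:
Step 1: prey: 33+13-5=41; pred: 8+7-3=12
Step 2: prey: 41+16-9=48; pred: 12+14-4=22
Step 3: prey: 48+19-21=46; pred: 22+31-8=45
Step 4: prey: 46+18-41=23; pred: 45+62-18=89
Step 5: prey: 23+9-40=0; pred: 89+61-35=115
Step 6: prey: 0+0-0=0; pred: 115+0-46=69
Step 7: prey: 0+0-0=0; pred: 69+0-27=42
Step 8: prey: 0+0-0=0; pred: 42+0-16=26
Step 9: prey: 0+0-0=0; pred: 26+0-10=16
Step 10: prey: 0+0-0=0; pred: 16+0-6=10
Step 11: prey: 0+0-0=0; pred: 10+0-4=6
Max prey = 48 at step 2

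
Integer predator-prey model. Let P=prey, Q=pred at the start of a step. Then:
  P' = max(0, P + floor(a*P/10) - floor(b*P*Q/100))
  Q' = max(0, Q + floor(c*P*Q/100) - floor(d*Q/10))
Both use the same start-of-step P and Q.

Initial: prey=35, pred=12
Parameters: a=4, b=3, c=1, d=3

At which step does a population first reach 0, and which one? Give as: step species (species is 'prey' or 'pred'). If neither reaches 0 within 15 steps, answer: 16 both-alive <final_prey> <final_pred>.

Step 1: prey: 35+14-12=37; pred: 12+4-3=13
Step 2: prey: 37+14-14=37; pred: 13+4-3=14
Step 3: prey: 37+14-15=36; pred: 14+5-4=15
Step 4: prey: 36+14-16=34; pred: 15+5-4=16
Step 5: prey: 34+13-16=31; pred: 16+5-4=17
Step 6: prey: 31+12-15=28; pred: 17+5-5=17
Step 7: prey: 28+11-14=25; pred: 17+4-5=16
Step 8: prey: 25+10-12=23; pred: 16+4-4=16
Step 9: prey: 23+9-11=21; pred: 16+3-4=15
Step 10: prey: 21+8-9=20; pred: 15+3-4=14
Step 11: prey: 20+8-8=20; pred: 14+2-4=12
Step 12: prey: 20+8-7=21; pred: 12+2-3=11
Step 13: prey: 21+8-6=23; pred: 11+2-3=10
Step 14: prey: 23+9-6=26; pred: 10+2-3=9
Step 15: prey: 26+10-7=29; pred: 9+2-2=9
No extinction within 15 steps

Answer: 16 both-alive 29 9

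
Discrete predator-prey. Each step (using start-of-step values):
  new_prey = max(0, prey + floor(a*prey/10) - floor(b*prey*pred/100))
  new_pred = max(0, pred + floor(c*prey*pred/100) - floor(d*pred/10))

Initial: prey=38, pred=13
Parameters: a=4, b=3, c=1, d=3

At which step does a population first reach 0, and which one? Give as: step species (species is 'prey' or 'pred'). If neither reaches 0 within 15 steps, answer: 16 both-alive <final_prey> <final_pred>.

Step 1: prey: 38+15-14=39; pred: 13+4-3=14
Step 2: prey: 39+15-16=38; pred: 14+5-4=15
Step 3: prey: 38+15-17=36; pred: 15+5-4=16
Step 4: prey: 36+14-17=33; pred: 16+5-4=17
Step 5: prey: 33+13-16=30; pred: 17+5-5=17
Step 6: prey: 30+12-15=27; pred: 17+5-5=17
Step 7: prey: 27+10-13=24; pred: 17+4-5=16
Step 8: prey: 24+9-11=22; pred: 16+3-4=15
Step 9: prey: 22+8-9=21; pred: 15+3-4=14
Step 10: prey: 21+8-8=21; pred: 14+2-4=12
Step 11: prey: 21+8-7=22; pred: 12+2-3=11
Step 12: prey: 22+8-7=23; pred: 11+2-3=10
Step 13: prey: 23+9-6=26; pred: 10+2-3=9
Step 14: prey: 26+10-7=29; pred: 9+2-2=9
Step 15: prey: 29+11-7=33; pred: 9+2-2=9
No extinction within 15 steps

Answer: 16 both-alive 33 9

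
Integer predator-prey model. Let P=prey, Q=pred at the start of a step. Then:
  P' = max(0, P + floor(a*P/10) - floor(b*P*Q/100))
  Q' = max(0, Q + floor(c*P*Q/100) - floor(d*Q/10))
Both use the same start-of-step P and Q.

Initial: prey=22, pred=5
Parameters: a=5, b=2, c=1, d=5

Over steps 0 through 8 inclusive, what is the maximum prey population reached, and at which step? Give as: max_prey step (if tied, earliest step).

Answer: 302 8

Derivation:
Step 1: prey: 22+11-2=31; pred: 5+1-2=4
Step 2: prey: 31+15-2=44; pred: 4+1-2=3
Step 3: prey: 44+22-2=64; pred: 3+1-1=3
Step 4: prey: 64+32-3=93; pred: 3+1-1=3
Step 5: prey: 93+46-5=134; pred: 3+2-1=4
Step 6: prey: 134+67-10=191; pred: 4+5-2=7
Step 7: prey: 191+95-26=260; pred: 7+13-3=17
Step 8: prey: 260+130-88=302; pred: 17+44-8=53
Max prey = 302 at step 8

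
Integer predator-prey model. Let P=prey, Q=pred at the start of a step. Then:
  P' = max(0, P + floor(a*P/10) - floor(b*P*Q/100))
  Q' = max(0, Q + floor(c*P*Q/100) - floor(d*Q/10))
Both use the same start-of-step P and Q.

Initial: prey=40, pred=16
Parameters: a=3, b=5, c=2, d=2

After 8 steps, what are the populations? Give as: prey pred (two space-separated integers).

Step 1: prey: 40+12-32=20; pred: 16+12-3=25
Step 2: prey: 20+6-25=1; pred: 25+10-5=30
Step 3: prey: 1+0-1=0; pred: 30+0-6=24
Step 4: prey: 0+0-0=0; pred: 24+0-4=20
Step 5: prey: 0+0-0=0; pred: 20+0-4=16
Step 6: prey: 0+0-0=0; pred: 16+0-3=13
Step 7: prey: 0+0-0=0; pred: 13+0-2=11
Step 8: prey: 0+0-0=0; pred: 11+0-2=9

Answer: 0 9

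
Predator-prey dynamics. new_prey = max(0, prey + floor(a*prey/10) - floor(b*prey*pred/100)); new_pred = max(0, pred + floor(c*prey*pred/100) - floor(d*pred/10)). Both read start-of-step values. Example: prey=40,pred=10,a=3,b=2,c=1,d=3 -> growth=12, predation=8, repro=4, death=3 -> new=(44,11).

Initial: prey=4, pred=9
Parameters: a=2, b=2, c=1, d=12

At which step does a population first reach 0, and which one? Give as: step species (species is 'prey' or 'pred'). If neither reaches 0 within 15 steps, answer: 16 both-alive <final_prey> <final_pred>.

Step 1: prey: 4+0-0=4; pred: 9+0-10=0
First extinction: pred at step 1

Answer: 1 pred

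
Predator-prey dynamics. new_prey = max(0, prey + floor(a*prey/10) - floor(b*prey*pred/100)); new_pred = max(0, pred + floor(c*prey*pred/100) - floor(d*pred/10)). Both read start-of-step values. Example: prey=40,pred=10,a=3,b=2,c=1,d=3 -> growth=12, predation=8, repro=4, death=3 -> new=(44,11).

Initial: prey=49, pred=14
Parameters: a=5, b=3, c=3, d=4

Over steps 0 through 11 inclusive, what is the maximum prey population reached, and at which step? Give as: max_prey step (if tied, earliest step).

Answer: 53 1

Derivation:
Step 1: prey: 49+24-20=53; pred: 14+20-5=29
Step 2: prey: 53+26-46=33; pred: 29+46-11=64
Step 3: prey: 33+16-63=0; pred: 64+63-25=102
Step 4: prey: 0+0-0=0; pred: 102+0-40=62
Step 5: prey: 0+0-0=0; pred: 62+0-24=38
Step 6: prey: 0+0-0=0; pred: 38+0-15=23
Step 7: prey: 0+0-0=0; pred: 23+0-9=14
Step 8: prey: 0+0-0=0; pred: 14+0-5=9
Step 9: prey: 0+0-0=0; pred: 9+0-3=6
Step 10: prey: 0+0-0=0; pred: 6+0-2=4
Step 11: prey: 0+0-0=0; pred: 4+0-1=3
Max prey = 53 at step 1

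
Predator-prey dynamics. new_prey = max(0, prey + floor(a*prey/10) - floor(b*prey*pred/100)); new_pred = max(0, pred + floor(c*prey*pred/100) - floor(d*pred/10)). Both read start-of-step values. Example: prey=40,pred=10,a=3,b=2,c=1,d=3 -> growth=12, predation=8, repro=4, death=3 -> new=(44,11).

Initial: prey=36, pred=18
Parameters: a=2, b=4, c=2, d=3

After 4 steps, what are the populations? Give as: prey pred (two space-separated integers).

Answer: 0 14

Derivation:
Step 1: prey: 36+7-25=18; pred: 18+12-5=25
Step 2: prey: 18+3-18=3; pred: 25+9-7=27
Step 3: prey: 3+0-3=0; pred: 27+1-8=20
Step 4: prey: 0+0-0=0; pred: 20+0-6=14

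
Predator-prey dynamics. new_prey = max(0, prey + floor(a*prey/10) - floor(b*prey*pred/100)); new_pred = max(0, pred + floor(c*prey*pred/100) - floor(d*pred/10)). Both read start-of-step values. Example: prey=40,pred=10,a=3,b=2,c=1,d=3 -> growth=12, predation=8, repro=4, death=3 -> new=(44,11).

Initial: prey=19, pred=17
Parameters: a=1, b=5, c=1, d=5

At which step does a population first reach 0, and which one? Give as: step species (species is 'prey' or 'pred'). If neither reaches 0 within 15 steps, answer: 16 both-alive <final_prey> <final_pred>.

Step 1: prey: 19+1-16=4; pred: 17+3-8=12
Step 2: prey: 4+0-2=2; pred: 12+0-6=6
Step 3: prey: 2+0-0=2; pred: 6+0-3=3
Step 4: prey: 2+0-0=2; pred: 3+0-1=2
Step 5: prey: 2+0-0=2; pred: 2+0-1=1
Step 6: prey: 2+0-0=2; pred: 1+0-0=1
Steps 7-15: state stable at prey=2, pred=1 (no change)
No extinction within 15 steps

Answer: 16 both-alive 2 1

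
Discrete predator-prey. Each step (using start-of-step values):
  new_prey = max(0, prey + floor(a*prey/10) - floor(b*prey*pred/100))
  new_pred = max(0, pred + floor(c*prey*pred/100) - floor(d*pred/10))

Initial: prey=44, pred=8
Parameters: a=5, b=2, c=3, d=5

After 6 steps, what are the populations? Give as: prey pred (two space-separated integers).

Answer: 0 50

Derivation:
Step 1: prey: 44+22-7=59; pred: 8+10-4=14
Step 2: prey: 59+29-16=72; pred: 14+24-7=31
Step 3: prey: 72+36-44=64; pred: 31+66-15=82
Step 4: prey: 64+32-104=0; pred: 82+157-41=198
Step 5: prey: 0+0-0=0; pred: 198+0-99=99
Step 6: prey: 0+0-0=0; pred: 99+0-49=50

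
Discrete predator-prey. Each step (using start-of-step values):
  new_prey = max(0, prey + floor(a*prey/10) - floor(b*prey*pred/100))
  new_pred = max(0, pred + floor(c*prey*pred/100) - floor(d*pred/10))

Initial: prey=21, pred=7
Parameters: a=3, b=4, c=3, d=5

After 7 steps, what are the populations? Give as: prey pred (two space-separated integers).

Step 1: prey: 21+6-5=22; pred: 7+4-3=8
Step 2: prey: 22+6-7=21; pred: 8+5-4=9
Step 3: prey: 21+6-7=20; pred: 9+5-4=10
Step 4: prey: 20+6-8=18; pred: 10+6-5=11
Step 5: prey: 18+5-7=16; pred: 11+5-5=11
Step 6: prey: 16+4-7=13; pred: 11+5-5=11
Step 7: prey: 13+3-5=11; pred: 11+4-5=10

Answer: 11 10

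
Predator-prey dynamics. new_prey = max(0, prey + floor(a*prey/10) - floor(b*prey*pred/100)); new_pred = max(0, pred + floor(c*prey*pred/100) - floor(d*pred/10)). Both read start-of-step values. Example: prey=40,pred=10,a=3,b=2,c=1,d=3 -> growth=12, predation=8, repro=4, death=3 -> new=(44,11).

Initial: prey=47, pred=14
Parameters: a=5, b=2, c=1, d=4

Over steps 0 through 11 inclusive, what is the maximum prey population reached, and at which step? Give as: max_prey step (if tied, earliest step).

Answer: 84 4

Derivation:
Step 1: prey: 47+23-13=57; pred: 14+6-5=15
Step 2: prey: 57+28-17=68; pred: 15+8-6=17
Step 3: prey: 68+34-23=79; pred: 17+11-6=22
Step 4: prey: 79+39-34=84; pred: 22+17-8=31
Step 5: prey: 84+42-52=74; pred: 31+26-12=45
Step 6: prey: 74+37-66=45; pred: 45+33-18=60
Step 7: prey: 45+22-54=13; pred: 60+27-24=63
Step 8: prey: 13+6-16=3; pred: 63+8-25=46
Step 9: prey: 3+1-2=2; pred: 46+1-18=29
Step 10: prey: 2+1-1=2; pred: 29+0-11=18
Step 11: prey: 2+1-0=3; pred: 18+0-7=11
Max prey = 84 at step 4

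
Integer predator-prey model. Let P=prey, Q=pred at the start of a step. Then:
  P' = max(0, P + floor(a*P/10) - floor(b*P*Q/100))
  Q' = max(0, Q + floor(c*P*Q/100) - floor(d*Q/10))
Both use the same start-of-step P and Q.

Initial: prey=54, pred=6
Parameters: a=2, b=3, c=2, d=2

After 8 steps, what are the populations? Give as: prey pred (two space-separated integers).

Step 1: prey: 54+10-9=55; pred: 6+6-1=11
Step 2: prey: 55+11-18=48; pred: 11+12-2=21
Step 3: prey: 48+9-30=27; pred: 21+20-4=37
Step 4: prey: 27+5-29=3; pred: 37+19-7=49
Step 5: prey: 3+0-4=0; pred: 49+2-9=42
Step 6: prey: 0+0-0=0; pred: 42+0-8=34
Step 7: prey: 0+0-0=0; pred: 34+0-6=28
Step 8: prey: 0+0-0=0; pred: 28+0-5=23

Answer: 0 23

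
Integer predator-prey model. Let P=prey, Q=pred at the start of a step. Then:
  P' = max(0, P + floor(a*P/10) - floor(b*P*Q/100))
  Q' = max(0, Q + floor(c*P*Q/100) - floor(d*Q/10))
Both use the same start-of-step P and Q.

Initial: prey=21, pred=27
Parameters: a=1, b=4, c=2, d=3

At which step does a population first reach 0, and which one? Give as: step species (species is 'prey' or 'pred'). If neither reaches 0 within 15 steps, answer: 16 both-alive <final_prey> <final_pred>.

Answer: 2 prey

Derivation:
Step 1: prey: 21+2-22=1; pred: 27+11-8=30
Step 2: prey: 1+0-1=0; pred: 30+0-9=21
First extinction: prey at step 2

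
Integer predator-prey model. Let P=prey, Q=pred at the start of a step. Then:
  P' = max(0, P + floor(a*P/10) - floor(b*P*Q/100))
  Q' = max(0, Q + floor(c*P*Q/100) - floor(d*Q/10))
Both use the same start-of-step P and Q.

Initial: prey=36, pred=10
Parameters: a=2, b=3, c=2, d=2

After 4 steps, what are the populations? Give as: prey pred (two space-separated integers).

Answer: 6 30

Derivation:
Step 1: prey: 36+7-10=33; pred: 10+7-2=15
Step 2: prey: 33+6-14=25; pred: 15+9-3=21
Step 3: prey: 25+5-15=15; pred: 21+10-4=27
Step 4: prey: 15+3-12=6; pred: 27+8-5=30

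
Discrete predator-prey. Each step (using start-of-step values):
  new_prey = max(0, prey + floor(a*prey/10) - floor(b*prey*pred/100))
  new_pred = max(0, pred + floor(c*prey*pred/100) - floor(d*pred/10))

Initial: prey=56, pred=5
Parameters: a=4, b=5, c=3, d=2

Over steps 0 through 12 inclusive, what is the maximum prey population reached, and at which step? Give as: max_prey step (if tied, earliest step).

Step 1: prey: 56+22-14=64; pred: 5+8-1=12
Step 2: prey: 64+25-38=51; pred: 12+23-2=33
Step 3: prey: 51+20-84=0; pred: 33+50-6=77
Step 4: prey: 0+0-0=0; pred: 77+0-15=62
Step 5: prey: 0+0-0=0; pred: 62+0-12=50
Step 6: prey: 0+0-0=0; pred: 50+0-10=40
Step 7: prey: 0+0-0=0; pred: 40+0-8=32
Step 8: prey: 0+0-0=0; pred: 32+0-6=26
Step 9: prey: 0+0-0=0; pred: 26+0-5=21
Step 10: prey: 0+0-0=0; pred: 21+0-4=17
Step 11: prey: 0+0-0=0; pred: 17+0-3=14
Step 12: prey: 0+0-0=0; pred: 14+0-2=12
Max prey = 64 at step 1

Answer: 64 1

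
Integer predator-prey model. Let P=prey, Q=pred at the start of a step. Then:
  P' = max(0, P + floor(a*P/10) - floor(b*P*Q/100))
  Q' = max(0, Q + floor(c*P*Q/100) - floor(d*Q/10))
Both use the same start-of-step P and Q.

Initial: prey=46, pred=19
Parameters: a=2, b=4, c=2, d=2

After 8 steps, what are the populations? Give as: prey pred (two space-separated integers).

Answer: 0 12

Derivation:
Step 1: prey: 46+9-34=21; pred: 19+17-3=33
Step 2: prey: 21+4-27=0; pred: 33+13-6=40
Step 3: prey: 0+0-0=0; pred: 40+0-8=32
Step 4: prey: 0+0-0=0; pred: 32+0-6=26
Step 5: prey: 0+0-0=0; pred: 26+0-5=21
Step 6: prey: 0+0-0=0; pred: 21+0-4=17
Step 7: prey: 0+0-0=0; pred: 17+0-3=14
Step 8: prey: 0+0-0=0; pred: 14+0-2=12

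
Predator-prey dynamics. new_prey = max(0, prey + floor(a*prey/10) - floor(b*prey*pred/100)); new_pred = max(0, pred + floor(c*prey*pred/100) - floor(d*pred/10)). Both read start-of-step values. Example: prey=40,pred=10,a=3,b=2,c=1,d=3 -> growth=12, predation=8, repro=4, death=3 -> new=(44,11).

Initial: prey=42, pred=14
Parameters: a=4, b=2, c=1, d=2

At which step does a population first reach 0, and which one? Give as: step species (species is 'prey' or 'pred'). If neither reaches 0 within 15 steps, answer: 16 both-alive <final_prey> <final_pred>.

Answer: 16 both-alive 1 10

Derivation:
Step 1: prey: 42+16-11=47; pred: 14+5-2=17
Step 2: prey: 47+18-15=50; pred: 17+7-3=21
Step 3: prey: 50+20-21=49; pred: 21+10-4=27
Step 4: prey: 49+19-26=42; pred: 27+13-5=35
Step 5: prey: 42+16-29=29; pred: 35+14-7=42
Step 6: prey: 29+11-24=16; pred: 42+12-8=46
Step 7: prey: 16+6-14=8; pred: 46+7-9=44
Step 8: prey: 8+3-7=4; pred: 44+3-8=39
Step 9: prey: 4+1-3=2; pred: 39+1-7=33
Step 10: prey: 2+0-1=1; pred: 33+0-6=27
Step 11: prey: 1+0-0=1; pred: 27+0-5=22
Step 12: prey: 1+0-0=1; pred: 22+0-4=18
Step 13: prey: 1+0-0=1; pred: 18+0-3=15
Step 14: prey: 1+0-0=1; pred: 15+0-3=12
Step 15: prey: 1+0-0=1; pred: 12+0-2=10
No extinction within 15 steps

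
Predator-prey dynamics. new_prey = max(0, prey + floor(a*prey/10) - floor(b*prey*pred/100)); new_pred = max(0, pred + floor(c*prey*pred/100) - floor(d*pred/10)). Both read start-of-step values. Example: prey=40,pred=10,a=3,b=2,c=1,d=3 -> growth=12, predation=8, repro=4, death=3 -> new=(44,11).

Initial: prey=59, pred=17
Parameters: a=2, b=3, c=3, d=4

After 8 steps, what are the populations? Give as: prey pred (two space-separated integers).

Step 1: prey: 59+11-30=40; pred: 17+30-6=41
Step 2: prey: 40+8-49=0; pred: 41+49-16=74
Step 3: prey: 0+0-0=0; pred: 74+0-29=45
Step 4: prey: 0+0-0=0; pred: 45+0-18=27
Step 5: prey: 0+0-0=0; pred: 27+0-10=17
Step 6: prey: 0+0-0=0; pred: 17+0-6=11
Step 7: prey: 0+0-0=0; pred: 11+0-4=7
Step 8: prey: 0+0-0=0; pred: 7+0-2=5

Answer: 0 5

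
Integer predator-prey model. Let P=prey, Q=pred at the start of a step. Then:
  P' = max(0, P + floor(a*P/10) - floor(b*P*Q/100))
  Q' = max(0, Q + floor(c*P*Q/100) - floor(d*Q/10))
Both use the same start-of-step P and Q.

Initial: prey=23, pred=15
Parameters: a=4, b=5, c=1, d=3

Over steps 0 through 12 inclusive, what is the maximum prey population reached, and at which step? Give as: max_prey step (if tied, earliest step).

Step 1: prey: 23+9-17=15; pred: 15+3-4=14
Step 2: prey: 15+6-10=11; pred: 14+2-4=12
Step 3: prey: 11+4-6=9; pred: 12+1-3=10
Step 4: prey: 9+3-4=8; pred: 10+0-3=7
Step 5: prey: 8+3-2=9; pred: 7+0-2=5
Step 6: prey: 9+3-2=10; pred: 5+0-1=4
Step 7: prey: 10+4-2=12; pred: 4+0-1=3
Step 8: prey: 12+4-1=15; pred: 3+0-0=3
Step 9: prey: 15+6-2=19; pred: 3+0-0=3
Step 10: prey: 19+7-2=24; pred: 3+0-0=3
Step 11: prey: 24+9-3=30; pred: 3+0-0=3
Step 12: prey: 30+12-4=38; pred: 3+0-0=3
Max prey = 38 at step 12

Answer: 38 12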